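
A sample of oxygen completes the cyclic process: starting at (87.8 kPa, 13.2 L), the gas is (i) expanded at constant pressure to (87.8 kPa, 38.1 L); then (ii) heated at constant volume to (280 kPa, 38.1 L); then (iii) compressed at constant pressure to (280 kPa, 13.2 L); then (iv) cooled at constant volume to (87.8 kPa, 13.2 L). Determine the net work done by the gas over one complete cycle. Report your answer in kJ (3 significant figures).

W_net ≈ -4.79 kJ

Constant-volume legs do no work.
W(i) = (87.8)(38.1 − 13.2) = 2186 J; W(iii) = (280)(13.2 − 38.1) = -6972 J.
W_net = 2186 − 6972 = -4786 J (the counter-clockwise enclosed area).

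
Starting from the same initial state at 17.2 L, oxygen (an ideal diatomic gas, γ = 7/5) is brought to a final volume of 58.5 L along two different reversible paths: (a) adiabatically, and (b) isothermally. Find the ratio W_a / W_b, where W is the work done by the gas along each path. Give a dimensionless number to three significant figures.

Path (a) adiabatic: W = P₁V₁(1 − (V₁/V₂)^(γ−1))/(γ−1) → W_a/(P₁V₁) = 0.9679.
Path (b) isothermal: W = P₁V₁ ln(V₂/V₁) → W_b/(P₁V₁) = 1.224.
W_a / W_b = 0.9679 / 1.224 = 0.7907.

W_a / W_b ≈ 0.791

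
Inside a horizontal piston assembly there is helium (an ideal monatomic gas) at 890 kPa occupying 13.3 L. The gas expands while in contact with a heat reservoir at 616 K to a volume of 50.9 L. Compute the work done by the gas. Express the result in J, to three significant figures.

Isothermal: W = nRT ln(V₂/V₁) = P₁V₁ ln(V₂/V₁).
P₁V₁ = (890 kPa)(13.3 L) = 11837 J.
W = 11837 × ln(50.9/13.3) = 11837 × 1.342
W_by_gas = 15886 J.

W ≈ 15900 J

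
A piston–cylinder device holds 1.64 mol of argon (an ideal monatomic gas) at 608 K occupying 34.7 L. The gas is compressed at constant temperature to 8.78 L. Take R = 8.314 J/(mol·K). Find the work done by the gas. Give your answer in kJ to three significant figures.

W ≈ -11.4 kJ

Isothermal: W = nRT ln(V₂/V₁).
W = (1.64)(8.314)(608) × ln(8.78/34.7)
  = 8290 × -1.374
W_by_gas = -11393 J.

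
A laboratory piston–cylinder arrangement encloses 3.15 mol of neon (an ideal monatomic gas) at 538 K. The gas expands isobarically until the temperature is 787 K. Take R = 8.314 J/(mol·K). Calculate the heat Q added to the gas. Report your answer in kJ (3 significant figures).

Q ≈ 16.3 kJ

Isobaric: W = nRΔT = (3.15)(8.314)(249) = 6521 J.
ΔU = nCᵥΔT with Cᵥ = 3R/2: ΔU = (3.15)(12.47)(249) = 9782 J.
Q = ΔU + W = 9782 + 6521 = 16303 J.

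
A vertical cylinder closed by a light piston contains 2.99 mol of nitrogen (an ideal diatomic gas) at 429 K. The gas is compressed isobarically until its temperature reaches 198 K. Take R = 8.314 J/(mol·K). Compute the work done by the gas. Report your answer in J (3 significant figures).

W ≈ -5740 J

Isobaric: W = P ΔV = nR ΔT.
W = (2.99)(8.314)(198 − 429) = -5742 J.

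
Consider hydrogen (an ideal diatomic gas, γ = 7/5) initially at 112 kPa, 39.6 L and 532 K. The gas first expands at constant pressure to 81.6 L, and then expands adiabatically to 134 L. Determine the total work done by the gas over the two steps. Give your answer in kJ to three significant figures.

Step 1 (isobaric): W = PΔV = (112 kPa)(81.6 − 39.6 L) = 4704 J.
After step 1: P = 112 kPa, V = 81.6 L, T = 1096 K.
Step 2 (adiabatic): W = (P₁V₁ − P₂V₂)/(γ−1) = (9139 − 7494)/0.4 = 4112 J.
W_total = 4704 + 4112 = 8816 J.

W_total ≈ 8.82 kJ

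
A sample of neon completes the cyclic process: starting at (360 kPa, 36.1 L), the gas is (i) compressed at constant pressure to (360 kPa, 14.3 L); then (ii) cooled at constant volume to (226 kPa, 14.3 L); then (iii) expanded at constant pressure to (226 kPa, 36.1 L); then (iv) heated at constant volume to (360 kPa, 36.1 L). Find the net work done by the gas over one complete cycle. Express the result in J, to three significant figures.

Constant-volume legs do no work.
W(i) = (360)(14.3 − 36.1) = -7848 J; W(iii) = (226)(36.1 − 14.3) = 4927 J.
W_net = -7848 + 4927 = -2921 J (the counter-clockwise enclosed area).

W_net ≈ -2920 J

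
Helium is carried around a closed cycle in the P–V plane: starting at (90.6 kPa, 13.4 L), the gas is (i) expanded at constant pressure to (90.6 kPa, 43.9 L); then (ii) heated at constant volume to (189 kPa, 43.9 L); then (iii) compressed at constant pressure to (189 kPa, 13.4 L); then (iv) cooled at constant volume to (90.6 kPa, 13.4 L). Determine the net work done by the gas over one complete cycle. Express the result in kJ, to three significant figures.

Constant-volume legs do no work.
W(i) = (90.6)(43.9 − 13.4) = 2763 J; W(iii) = (189)(13.4 − 43.9) = -5764 J.
W_net = 2763 − 5764 = -3001 J (the counter-clockwise enclosed area).

W_net ≈ -3.00 kJ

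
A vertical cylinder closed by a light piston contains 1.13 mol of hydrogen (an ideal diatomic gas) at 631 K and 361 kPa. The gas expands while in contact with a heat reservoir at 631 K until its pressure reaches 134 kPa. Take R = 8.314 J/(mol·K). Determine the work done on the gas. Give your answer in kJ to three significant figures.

W ≈ -5.88 kJ

Isothermal process: W = nRT ln(V₂/V₁) = nRT ln(P₁/P₂).
W = (1.13)(8.314)(631) × ln(361/134)
  = 5928 × ln(2.694) = 5928 × 0.991
W_by_gas = 5875 J; work on gas = −W_by = -5875 J.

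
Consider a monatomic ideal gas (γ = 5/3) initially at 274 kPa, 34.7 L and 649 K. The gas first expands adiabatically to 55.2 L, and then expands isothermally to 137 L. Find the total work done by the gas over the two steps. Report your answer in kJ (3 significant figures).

W_total ≈ 10.1 kJ

Step 1 (adiabatic): W = (P₁V₁ − P₂V₂)/(γ−1) = (9508 − 6977)/0.667 = 3796 J.
After step 1: P = 126.4 kPa, V = 55.2 L, T = 476.3 K.
Step 2 (isothermal): W = P₁V₁ ln(V₂/V₁) = (6977) ln(137/55.2) = 6342 J.
W_total = 3796 + 6342 = 10138 J.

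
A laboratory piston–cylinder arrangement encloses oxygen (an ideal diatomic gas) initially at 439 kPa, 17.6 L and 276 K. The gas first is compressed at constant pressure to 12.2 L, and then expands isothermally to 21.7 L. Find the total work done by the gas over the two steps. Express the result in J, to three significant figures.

Step 1 (isobaric): W = PΔV = (439 kPa)(12.2 − 17.6 L) = -2371 J.
After step 1: P = 439 kPa, V = 12.2 L, T = 191.3 K.
Step 2 (isothermal): W = P₁V₁ ln(V₂/V₁) = (5356) ln(21.7/12.2) = 3084 J.
W_total = -2371 + 3084 = 713.7 J.

W_total ≈ 714 J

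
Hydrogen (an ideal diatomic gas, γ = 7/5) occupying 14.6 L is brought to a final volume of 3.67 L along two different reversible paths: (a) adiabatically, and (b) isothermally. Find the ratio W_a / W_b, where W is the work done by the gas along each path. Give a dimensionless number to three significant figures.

Path (a) adiabatic: W = P₁V₁(1 − (V₁/V₂)^(γ−1))/(γ−1) → W_a/(P₁V₁) = -1.843.
Path (b) isothermal: W = P₁V₁ ln(V₂/V₁) → W_b/(P₁V₁) = -1.381.
W_a / W_b = -1.843 / -1.381 = 1.335.

W_a / W_b ≈ 1.33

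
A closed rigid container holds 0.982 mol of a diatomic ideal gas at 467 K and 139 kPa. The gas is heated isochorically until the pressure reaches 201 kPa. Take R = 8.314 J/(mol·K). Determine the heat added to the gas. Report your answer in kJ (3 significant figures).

Q ≈ 4.25 kJ

Constant volume ⇒ W = 0, so Q = ΔU = nCᵥΔT with Cᵥ = 5R/2 = 20.79 J/(mol·K).
At constant V, T₂/T₁ = P₂/P₁ ⇒ ΔT = T₁(P₂/P₁ − 1) = 467·(201/139 − 1) = 208.3 K.
ΔU = (0.982)(20.79)(208.3) = 4252 J.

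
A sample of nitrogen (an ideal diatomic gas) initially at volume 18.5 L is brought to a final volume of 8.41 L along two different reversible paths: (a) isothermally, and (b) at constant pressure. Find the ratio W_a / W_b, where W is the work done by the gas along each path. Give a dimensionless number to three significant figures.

Path (a) isothermal: W = P₁V₁ ln(V₂/V₁) → W_a/(P₁V₁) = -0.7883.
Path (b) isobaric: W = P₁(V₂ − V₁) → W_b/(P₁V₁) = -0.5454.
W_a / W_b = -0.7883 / -0.5454 = 1.445.

W_a / W_b ≈ 1.45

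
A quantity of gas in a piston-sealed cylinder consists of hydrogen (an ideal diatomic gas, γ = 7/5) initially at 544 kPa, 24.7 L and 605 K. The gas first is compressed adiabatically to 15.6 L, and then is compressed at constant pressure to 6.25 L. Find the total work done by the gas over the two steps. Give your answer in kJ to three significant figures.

Step 1 (adiabatic): W = (P₁V₁ − P₂V₂)/(γ−1) = (13437 − 16148)/0.4 = -6779 J.
After step 1: P = 1035 kPa, V = 15.6 L, T = 727.1 K.
Step 2 (isobaric): W = PΔV = (1035 kPa)(6.25 − 15.6 L) = -9679 J.
W_total = -6779 − 9679 = -16457 J.

W_total ≈ -16.5 kJ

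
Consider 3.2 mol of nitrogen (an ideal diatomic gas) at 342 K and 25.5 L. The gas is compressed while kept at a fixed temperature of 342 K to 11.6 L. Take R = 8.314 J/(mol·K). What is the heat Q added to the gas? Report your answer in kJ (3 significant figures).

Q ≈ -7.17 kJ

Isothermal ⇒ ΔU = 0, so Q = W = nRT ln(V₂/V₁).
Q = (3.2)(8.314)(342) ln(11.6/25.5) = 9099 × -0.7877 = -7167 J.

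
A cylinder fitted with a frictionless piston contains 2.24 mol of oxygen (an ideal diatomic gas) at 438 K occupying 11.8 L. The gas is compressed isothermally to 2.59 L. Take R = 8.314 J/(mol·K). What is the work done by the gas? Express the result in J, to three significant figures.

W ≈ -12400 J

Isothermal: W = nRT ln(V₂/V₁).
W = (2.24)(8.314)(438) × ln(2.59/11.8)
  = 8157 × -1.516
W_by_gas = -12370 J.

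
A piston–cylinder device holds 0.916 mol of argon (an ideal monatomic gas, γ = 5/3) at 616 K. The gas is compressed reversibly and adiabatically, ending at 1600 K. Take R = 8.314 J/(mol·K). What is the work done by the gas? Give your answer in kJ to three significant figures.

Adiabatic ⇒ Q = 0, so W_by = −ΔU = nCᵥ(T₁ − T₂).
Cᵥ = 3R/2 = 12.47 J/(mol·K).
W = (0.916)(12.47)(616 − 1600) = -11241 J.

W ≈ -11.2 kJ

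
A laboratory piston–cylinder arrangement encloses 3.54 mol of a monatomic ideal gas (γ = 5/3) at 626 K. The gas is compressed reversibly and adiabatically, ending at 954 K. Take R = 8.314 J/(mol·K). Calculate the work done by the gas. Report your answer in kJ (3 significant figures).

W ≈ -14.5 kJ

Adiabatic ⇒ Q = 0, so W_by = −ΔU = nCᵥ(T₁ − T₂).
Cᵥ = 3R/2 = 12.47 J/(mol·K).
W = (3.54)(12.47)(626 − 954) = -14480 J.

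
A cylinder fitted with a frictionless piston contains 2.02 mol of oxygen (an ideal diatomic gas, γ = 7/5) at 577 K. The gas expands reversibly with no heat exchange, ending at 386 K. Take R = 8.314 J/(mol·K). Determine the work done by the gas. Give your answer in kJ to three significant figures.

W ≈ 8.02 kJ

Adiabatic ⇒ Q = 0, so W_by = −ΔU = nCᵥ(T₁ − T₂).
Cᵥ = 5R/2 = 20.79 J/(mol·K).
W = (2.02)(20.79)(577 − 386) = 8019 J.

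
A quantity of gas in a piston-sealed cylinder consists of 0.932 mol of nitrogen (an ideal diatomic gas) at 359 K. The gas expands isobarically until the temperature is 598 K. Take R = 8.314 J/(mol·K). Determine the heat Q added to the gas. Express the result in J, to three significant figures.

Isobaric: W = nRΔT = (0.932)(8.314)(239) = 1852 J.
ΔU = nCᵥΔT with Cᵥ = 5R/2: ΔU = (0.932)(20.79)(239) = 4630 J.
Q = ΔU + W = 4630 + 1852 = 6482 J.

Q ≈ 6480 J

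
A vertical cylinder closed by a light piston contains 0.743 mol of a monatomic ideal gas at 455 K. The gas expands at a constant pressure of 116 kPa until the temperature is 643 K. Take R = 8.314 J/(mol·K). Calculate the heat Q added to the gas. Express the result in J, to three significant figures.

Q ≈ 2900 J

Isobaric: W = nRΔT = (0.743)(8.314)(188) = 1161 J.
ΔU = nCᵥΔT with Cᵥ = 3R/2: ΔU = (0.743)(12.47)(188) = 1742 J.
Q = ΔU + W = 1742 + 1161 = 2903 J.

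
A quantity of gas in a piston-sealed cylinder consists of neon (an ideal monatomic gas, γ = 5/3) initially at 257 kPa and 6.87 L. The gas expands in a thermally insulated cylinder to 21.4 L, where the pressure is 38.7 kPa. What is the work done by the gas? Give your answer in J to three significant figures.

Adiabatic: W = (P₁V₁ − P₂V₂)/(γ − 1) with γ = 5/3.
P₁V₁ = 1766 J, P₂V₂ = 828.2 J.
W = (1766 − 828.2) / 0.6667 = 1406 J.

W ≈ 1410 J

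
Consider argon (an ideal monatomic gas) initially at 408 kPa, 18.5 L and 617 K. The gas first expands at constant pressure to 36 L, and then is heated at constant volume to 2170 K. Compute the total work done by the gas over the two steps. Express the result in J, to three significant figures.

W_total ≈ 7140 J

Step 1 (isobaric): W = PΔV = (408 kPa)(36 − 18.5 L) = 7140 J.
Step 2 (isochoric): W = 0 (constant volume).
W_total = 7140 + 0 = 7140 J.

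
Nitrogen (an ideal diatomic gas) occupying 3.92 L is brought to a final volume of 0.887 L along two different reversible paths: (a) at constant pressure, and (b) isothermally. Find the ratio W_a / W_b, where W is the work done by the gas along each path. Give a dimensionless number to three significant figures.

W_a / W_b ≈ 0.521

Path (a) isobaric: W = P₁(V₂ − V₁) → W_a/(P₁V₁) = -0.7737.
Path (b) isothermal: W = P₁V₁ ln(V₂/V₁) → W_b/(P₁V₁) = -1.486.
W_a / W_b = -0.7737 / -1.486 = 0.5207.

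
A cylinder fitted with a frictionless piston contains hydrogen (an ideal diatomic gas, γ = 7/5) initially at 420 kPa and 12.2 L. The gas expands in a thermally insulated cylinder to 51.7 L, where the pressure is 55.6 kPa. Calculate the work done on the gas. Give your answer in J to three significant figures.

Adiabatic: W = (P₁V₁ − P₂V₂)/(γ − 1) with γ = 7/5.
P₁V₁ = 5124 J, P₂V₂ = 2875 J.
W = (5124 − 2875) / 0.4 = 5624 J.
Work on gas = −W_by = -5624 J.

W ≈ -5620 J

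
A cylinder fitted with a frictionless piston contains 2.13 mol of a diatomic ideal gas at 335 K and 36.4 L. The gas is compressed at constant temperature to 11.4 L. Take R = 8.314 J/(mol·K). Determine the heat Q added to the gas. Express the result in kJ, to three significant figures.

Isothermal ⇒ ΔU = 0, so Q = W = nRT ln(V₂/V₁).
Q = (2.13)(8.314)(335) ln(11.4/36.4) = 5932 × -1.161 = -6887 J.

Q ≈ -6.89 kJ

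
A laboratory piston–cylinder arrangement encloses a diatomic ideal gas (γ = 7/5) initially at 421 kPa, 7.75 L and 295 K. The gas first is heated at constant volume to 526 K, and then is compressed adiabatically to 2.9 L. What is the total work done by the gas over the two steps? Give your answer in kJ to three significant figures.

Step 1 (isochoric): W = 0 (constant volume).
After step 1: P = 750.7 kPa (V unchanged).
Step 2 (adiabatic): W = (P₁V₁ − P₂V₂)/(γ−1) = (5818 − 8620)/0.4 = -7006 J.
W_total = 0 − 7006 = -7006 J.

W_total ≈ -7.01 kJ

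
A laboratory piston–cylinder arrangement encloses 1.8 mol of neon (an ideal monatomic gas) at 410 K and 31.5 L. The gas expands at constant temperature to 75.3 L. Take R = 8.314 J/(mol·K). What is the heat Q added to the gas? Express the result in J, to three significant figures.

Q ≈ 5350 J

Isothermal ⇒ ΔU = 0, so Q = W = nRT ln(V₂/V₁).
Q = (1.8)(8.314)(410) ln(75.3/31.5) = 6136 × 0.8715 = 5347 J.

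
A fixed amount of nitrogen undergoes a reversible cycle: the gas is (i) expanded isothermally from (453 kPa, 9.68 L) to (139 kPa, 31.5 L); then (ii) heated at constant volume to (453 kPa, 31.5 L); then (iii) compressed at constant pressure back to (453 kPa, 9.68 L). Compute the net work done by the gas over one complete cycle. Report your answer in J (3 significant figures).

Leg (i): W = PᵢVᵢ ln(V_f/Vᵢ) = (4385) ln(31.5/9.68) = 5174 J.
Leg (ii): W = 0.
Leg (iii): W = PΔV = (453)(9.68 − 31.5) = -9884 J.
W_net = 5174 − 9884 = -4710 J.

W_net ≈ -4710 J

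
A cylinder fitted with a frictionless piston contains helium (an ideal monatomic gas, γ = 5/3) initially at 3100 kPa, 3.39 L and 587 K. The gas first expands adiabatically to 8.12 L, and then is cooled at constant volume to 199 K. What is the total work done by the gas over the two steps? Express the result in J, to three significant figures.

Step 1 (adiabatic): W = (P₁V₁ − P₂V₂)/(γ−1) = (10509 − 5870)/0.667 = 6958 J.
Step 2 (isochoric): W = 0 (constant volume).
W_total = 6958 + 0 = 6958 J.

W_total ≈ 6960 J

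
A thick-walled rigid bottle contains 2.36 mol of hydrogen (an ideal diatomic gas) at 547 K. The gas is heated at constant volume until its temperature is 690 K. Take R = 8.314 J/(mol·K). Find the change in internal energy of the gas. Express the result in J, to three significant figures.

ΔU ≈ 7010 J

Constant volume ⇒ W = 0, so Q = ΔU = nCᵥΔT with Cᵥ = 5R/2 = 20.79 J/(mol·K).
ΔU = (2.36)(20.79)(690 − 547) = 7015 J.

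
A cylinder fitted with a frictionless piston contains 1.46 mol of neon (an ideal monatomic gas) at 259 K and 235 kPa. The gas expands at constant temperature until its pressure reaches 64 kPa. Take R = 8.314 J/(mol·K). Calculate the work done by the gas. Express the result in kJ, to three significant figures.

W ≈ 4.09 kJ

Isothermal process: W = nRT ln(V₂/V₁) = nRT ln(P₁/P₂).
W = (1.46)(8.314)(259) × ln(235/64)
  = 3144 × ln(3.672) = 3144 × 1.301
W_by_gas = 4089 J.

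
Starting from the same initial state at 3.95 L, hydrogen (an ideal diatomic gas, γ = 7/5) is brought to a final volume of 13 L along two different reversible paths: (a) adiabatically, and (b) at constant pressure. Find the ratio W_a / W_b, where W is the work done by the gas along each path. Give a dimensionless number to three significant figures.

Path (a) adiabatic: W = P₁V₁(1 − (V₁/V₂)^(γ−1))/(γ−1) → W_a/(P₁V₁) = 0.9476.
Path (b) isobaric: W = P₁(V₂ − V₁) → W_b/(P₁V₁) = 2.291.
W_a / W_b = 0.9476 / 2.291 = 0.4136.

W_a / W_b ≈ 0.414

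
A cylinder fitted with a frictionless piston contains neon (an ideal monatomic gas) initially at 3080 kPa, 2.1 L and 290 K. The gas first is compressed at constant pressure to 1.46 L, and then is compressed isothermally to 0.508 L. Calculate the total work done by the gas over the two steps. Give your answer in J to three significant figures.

Step 1 (isobaric): W = PΔV = (3080 kPa)(1.46 − 2.1 L) = -1971 J.
After step 1: P = 3080 kPa, V = 1.46 L, T = 201.6 K.
Step 2 (isothermal): W = P₁V₁ ln(V₂/V₁) = (4497) ln(0.508/1.46) = -4747 J.
W_total = -1971 − 4747 = -6719 J.

W_total ≈ -6720 J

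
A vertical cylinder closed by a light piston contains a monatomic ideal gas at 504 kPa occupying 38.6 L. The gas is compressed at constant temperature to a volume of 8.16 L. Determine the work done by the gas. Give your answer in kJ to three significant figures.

Isothermal: W = nRT ln(V₂/V₁) = P₁V₁ ln(V₂/V₁).
P₁V₁ = (504 kPa)(38.6 L) = 19454 J.
W = 19454 × ln(8.16/38.6) = 19454 × -1.554
W_by_gas = -30232 J.

W ≈ -30.2 kJ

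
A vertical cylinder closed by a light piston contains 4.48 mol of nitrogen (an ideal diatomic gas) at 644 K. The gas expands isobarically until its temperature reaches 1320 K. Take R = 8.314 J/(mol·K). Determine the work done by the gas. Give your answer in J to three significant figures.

W ≈ 25200 J

Isobaric: W = P ΔV = nR ΔT.
W = (4.48)(8.314)(1320 − 644) = 25179 J.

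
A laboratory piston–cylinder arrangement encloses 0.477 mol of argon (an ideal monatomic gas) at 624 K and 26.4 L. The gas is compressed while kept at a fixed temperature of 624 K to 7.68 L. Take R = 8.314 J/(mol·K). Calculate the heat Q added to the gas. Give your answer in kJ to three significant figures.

Q ≈ -3.06 kJ

Isothermal ⇒ ΔU = 0, so Q = W = nRT ln(V₂/V₁).
Q = (0.477)(8.314)(624) ln(7.68/26.4) = 2475 × -1.235 = -3056 J.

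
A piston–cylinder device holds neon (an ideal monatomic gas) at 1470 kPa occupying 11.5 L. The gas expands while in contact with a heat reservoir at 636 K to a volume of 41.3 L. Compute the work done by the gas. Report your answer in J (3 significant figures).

Isothermal: W = nRT ln(V₂/V₁) = P₁V₁ ln(V₂/V₁).
P₁V₁ = (1470 kPa)(11.5 L) = 16905 J.
W = 16905 × ln(41.3/11.5) = 16905 × 1.279
W_by_gas = 21613 J.

W ≈ 21600 J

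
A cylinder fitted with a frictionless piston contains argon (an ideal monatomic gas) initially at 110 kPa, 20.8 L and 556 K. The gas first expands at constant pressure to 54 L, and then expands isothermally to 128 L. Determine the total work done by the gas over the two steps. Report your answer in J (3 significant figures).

W_total ≈ 8780 J

Step 1 (isobaric): W = PΔV = (110 kPa)(54 − 20.8 L) = 3652 J.
After step 1: P = 110 kPa, V = 54 L, T = 1443 K.
Step 2 (isothermal): W = P₁V₁ ln(V₂/V₁) = (5940) ln(128/54) = 5126 J.
W_total = 3652 + 5126 = 8778 J.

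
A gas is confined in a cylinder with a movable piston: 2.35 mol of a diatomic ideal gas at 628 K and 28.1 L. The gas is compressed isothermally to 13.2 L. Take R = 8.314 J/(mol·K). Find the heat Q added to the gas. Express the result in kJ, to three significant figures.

Q ≈ -9.27 kJ

Isothermal ⇒ ΔU = 0, so Q = W = nRT ln(V₂/V₁).
Q = (2.35)(8.314)(628) ln(13.2/28.1) = 12270 × -0.7556 = -9270 J.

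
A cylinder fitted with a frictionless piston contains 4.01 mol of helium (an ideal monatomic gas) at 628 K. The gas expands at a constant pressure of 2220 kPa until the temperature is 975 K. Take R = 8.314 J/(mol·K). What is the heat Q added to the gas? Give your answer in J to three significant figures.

Q ≈ 28900 J

Isobaric: W = nRΔT = (4.01)(8.314)(347) = 11569 J.
ΔU = nCᵥΔT with Cᵥ = 3R/2: ΔU = (4.01)(12.47)(347) = 17353 J.
Q = ΔU + W = 17353 + 11569 = 28922 J.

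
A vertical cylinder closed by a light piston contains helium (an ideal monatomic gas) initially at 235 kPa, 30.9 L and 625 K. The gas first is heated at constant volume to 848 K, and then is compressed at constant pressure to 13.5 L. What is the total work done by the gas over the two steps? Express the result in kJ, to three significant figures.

Step 1 (isochoric): W = 0 (constant volume).
After step 1: P = 318.8 kPa (V unchanged).
Step 2 (isobaric): W = PΔV = (318.8 kPa)(13.5 − 30.9 L) = -5548 J.
W_total = 0 − 5548 = -5548 J.

W_total ≈ -5.55 kJ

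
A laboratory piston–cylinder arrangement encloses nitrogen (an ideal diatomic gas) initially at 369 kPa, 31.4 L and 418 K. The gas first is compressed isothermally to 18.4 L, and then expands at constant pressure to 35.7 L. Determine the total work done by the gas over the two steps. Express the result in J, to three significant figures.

W_total ≈ 4700 J

Step 1 (isothermal): W = P₁V₁ ln(V₂/V₁) = (11587) ln(18.4/31.4) = -6193 J.
After step 1: P = 629.7 kPa, V = 18.4 L, T = 418 K.
Step 2 (isobaric): W = PΔV = (629.7 kPa)(35.7 − 18.4 L) = 10894 J.
W_total = -6193 + 10894 = 4701 J.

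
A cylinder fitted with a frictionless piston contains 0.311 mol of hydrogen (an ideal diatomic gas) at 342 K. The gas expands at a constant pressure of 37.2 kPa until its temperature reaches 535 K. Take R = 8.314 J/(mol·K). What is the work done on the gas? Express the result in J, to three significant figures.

W ≈ -499 J

Isobaric: W = P ΔV = nR ΔT.
W = (0.311)(8.314)(535 − 342) = 499 J.
Work on gas = −W_by = -499 J.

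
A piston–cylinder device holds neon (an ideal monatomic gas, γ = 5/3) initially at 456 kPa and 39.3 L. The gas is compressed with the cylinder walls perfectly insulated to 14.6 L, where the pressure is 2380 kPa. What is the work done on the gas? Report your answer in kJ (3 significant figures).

W ≈ 25.2 kJ

Adiabatic: W = (P₁V₁ − P₂V₂)/(γ − 1) with γ = 5/3.
P₁V₁ = 17921 J, P₂V₂ = 34748 J.
W = (17921 − 34748) / 0.6667 = -25241 J.
Work on gas = −W_by = 25241 J.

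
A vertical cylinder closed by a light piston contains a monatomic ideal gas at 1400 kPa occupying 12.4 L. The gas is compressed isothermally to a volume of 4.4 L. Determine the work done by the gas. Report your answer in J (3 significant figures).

Isothermal: W = nRT ln(V₂/V₁) = P₁V₁ ln(V₂/V₁).
P₁V₁ = (1400 kPa)(12.4 L) = 17360 J.
W = 17360 × ln(4.4/12.4) = 17360 × -1.036
W_by_gas = -17987 J.

W ≈ -18000 J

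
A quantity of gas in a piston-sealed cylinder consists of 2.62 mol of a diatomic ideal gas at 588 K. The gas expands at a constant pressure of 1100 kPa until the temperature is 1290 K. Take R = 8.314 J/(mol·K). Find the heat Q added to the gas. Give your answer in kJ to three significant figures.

Q ≈ 53.5 kJ

Isobaric: W = nRΔT = (2.62)(8.314)(702) = 15291 J.
ΔU = nCᵥΔT with Cᵥ = 5R/2: ΔU = (2.62)(20.79)(702) = 38229 J.
Q = ΔU + W = 38229 + 15291 = 53520 J.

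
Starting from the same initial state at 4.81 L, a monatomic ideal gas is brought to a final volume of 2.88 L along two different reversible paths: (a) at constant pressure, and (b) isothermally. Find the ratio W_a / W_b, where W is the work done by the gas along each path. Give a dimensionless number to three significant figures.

W_a / W_b ≈ 0.782

Path (a) isobaric: W = P₁(V₂ − V₁) → W_a/(P₁V₁) = -0.4012.
Path (b) isothermal: W = P₁V₁ ln(V₂/V₁) → W_b/(P₁V₁) = -0.5129.
W_a / W_b = -0.4012 / -0.5129 = 0.7823.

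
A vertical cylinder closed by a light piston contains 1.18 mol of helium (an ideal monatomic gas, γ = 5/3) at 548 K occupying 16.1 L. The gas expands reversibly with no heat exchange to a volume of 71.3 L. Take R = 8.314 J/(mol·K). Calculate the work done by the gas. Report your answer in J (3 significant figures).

Adiabatic: TV^(γ−1) = const with γ = 5/3.
T₂ = T₁ (V₁/V₂)^(γ−1) = 548 × (16.1/71.3)^0.667 = 548 × 0.3708 = 203.2 K.
W_by = nCᵥ(T₁ − T₂) = (1.18)(12.47)(548 − 203.2) = 5074 J.

W ≈ 5070 J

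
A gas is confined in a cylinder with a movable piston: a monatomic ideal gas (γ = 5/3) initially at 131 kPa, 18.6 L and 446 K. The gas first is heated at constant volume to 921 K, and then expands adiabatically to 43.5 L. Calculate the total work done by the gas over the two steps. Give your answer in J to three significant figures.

W_total ≈ 3260 J

Step 1 (isochoric): W = 0 (constant volume).
After step 1: P = 270.5 kPa (V unchanged).
Step 2 (adiabatic): W = (P₁V₁ − P₂V₂)/(γ−1) = (5032 − 2856)/0.667 = 3264 J.
W_total = 0 + 3264 = 3264 J.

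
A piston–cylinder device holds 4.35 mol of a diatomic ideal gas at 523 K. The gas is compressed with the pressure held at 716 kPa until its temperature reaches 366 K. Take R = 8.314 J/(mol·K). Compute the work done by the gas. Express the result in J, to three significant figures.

W ≈ -5680 J

Isobaric: W = P ΔV = nR ΔT.
W = (4.35)(8.314)(366 − 523) = -5678 J.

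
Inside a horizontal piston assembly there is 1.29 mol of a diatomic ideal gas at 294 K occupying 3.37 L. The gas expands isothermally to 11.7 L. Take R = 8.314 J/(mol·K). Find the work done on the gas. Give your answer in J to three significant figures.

Isothermal: W = nRT ln(V₂/V₁).
W = (1.29)(8.314)(294) × ln(11.7/3.37)
  = 3153 × 1.245
W_by_gas = 3925 J; work on gas = −W_by = -3925 J.

W ≈ -3920 J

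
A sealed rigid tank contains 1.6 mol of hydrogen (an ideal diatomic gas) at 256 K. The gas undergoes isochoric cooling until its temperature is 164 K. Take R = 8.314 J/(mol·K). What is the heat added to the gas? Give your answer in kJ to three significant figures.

Constant volume ⇒ W = 0, so Q = ΔU = nCᵥΔT with Cᵥ = 5R/2 = 20.79 J/(mol·K).
ΔU = (1.6)(20.79)(164 − 256) = -3060 J.

Q ≈ -3.06 kJ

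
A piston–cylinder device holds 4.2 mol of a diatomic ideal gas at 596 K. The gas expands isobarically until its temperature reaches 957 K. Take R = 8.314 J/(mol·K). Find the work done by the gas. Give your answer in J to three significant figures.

Isobaric: W = P ΔV = nR ΔT.
W = (4.2)(8.314)(957 − 596) = 12606 J.

W ≈ 12600 J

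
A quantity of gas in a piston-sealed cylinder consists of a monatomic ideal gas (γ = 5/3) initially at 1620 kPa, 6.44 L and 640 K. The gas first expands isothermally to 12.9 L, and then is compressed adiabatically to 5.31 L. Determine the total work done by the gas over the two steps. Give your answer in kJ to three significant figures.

Step 1 (isothermal): W = P₁V₁ ln(V₂/V₁) = (10433) ln(12.9/6.44) = 7248 J.
After step 1: P = 808.7 kPa, V = 12.9 L, T = 640 K.
Step 2 (adiabatic): W = (P₁V₁ − P₂V₂)/(γ−1) = (10433 − 18854)/0.667 = -12631 J.
W_total = 7248 − 12631 = -5384 J.

W_total ≈ -5.38 kJ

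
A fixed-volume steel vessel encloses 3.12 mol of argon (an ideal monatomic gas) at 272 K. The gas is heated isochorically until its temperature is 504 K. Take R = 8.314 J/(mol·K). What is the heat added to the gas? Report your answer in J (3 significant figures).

Q ≈ 9030 J

Constant volume ⇒ W = 0, so Q = ΔU = nCᵥΔT with Cᵥ = 3R/2 = 12.47 J/(mol·K).
ΔU = (3.12)(12.47)(504 − 272) = 9027 J.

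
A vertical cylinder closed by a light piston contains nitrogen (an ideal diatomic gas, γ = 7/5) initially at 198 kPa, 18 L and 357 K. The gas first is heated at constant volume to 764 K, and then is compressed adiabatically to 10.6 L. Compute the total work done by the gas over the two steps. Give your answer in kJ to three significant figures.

Step 1 (isochoric): W = 0 (constant volume).
After step 1: P = 423.7 kPa (V unchanged).
Step 2 (adiabatic): W = (P₁V₁ − P₂V₂)/(γ−1) = (7627 − 9426)/0.4 = -4498 J.
W_total = 0 − 4498 = -4498 J.

W_total ≈ -4.50 kJ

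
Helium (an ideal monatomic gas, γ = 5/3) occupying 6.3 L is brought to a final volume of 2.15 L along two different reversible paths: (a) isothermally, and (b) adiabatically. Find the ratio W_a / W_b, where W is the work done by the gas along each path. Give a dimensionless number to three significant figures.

W_a / W_b ≈ 0.684

Path (a) isothermal: W = P₁V₁ ln(V₂/V₁) → W_a/(P₁V₁) = -1.075.
Path (b) adiabatic: W = P₁V₁(1 − (V₁/V₂)^(γ−1))/(γ−1) → W_b/(P₁V₁) = -1.572.
W_a / W_b = -1.075 / -1.572 = 0.6841.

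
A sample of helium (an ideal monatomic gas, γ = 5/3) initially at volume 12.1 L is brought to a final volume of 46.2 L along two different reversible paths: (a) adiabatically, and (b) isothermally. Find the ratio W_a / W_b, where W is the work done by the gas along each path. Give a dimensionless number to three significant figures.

W_a / W_b ≈ 0.661

Path (a) adiabatic: W = P₁V₁(1 − (V₁/V₂)^(γ−1))/(γ−1) → W_a/(P₁V₁) = 0.886.
Path (b) isothermal: W = P₁V₁ ln(V₂/V₁) → W_b/(P₁V₁) = 1.34.
W_a / W_b = 0.886 / 1.34 = 0.6613.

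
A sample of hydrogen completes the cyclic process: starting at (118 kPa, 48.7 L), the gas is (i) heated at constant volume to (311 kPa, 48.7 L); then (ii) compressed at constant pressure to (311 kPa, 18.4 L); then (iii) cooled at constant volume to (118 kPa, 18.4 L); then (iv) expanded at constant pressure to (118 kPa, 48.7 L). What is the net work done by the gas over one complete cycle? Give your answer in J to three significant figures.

W_net ≈ -5850 J

Constant-volume legs do no work.
W(ii) = (311)(18.4 − 48.7) = -9423 J; W(iv) = (118)(48.7 − 18.4) = 3575 J.
W_net = -9423 + 3575 = -5848 J (the counter-clockwise enclosed area).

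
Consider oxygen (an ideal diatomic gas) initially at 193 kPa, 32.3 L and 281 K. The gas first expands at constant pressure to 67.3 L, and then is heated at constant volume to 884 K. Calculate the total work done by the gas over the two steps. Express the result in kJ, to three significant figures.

Step 1 (isobaric): W = PΔV = (193 kPa)(67.3 − 32.3 L) = 6755 J.
Step 2 (isochoric): W = 0 (constant volume).
W_total = 6755 + 0 = 6755 J.

W_total ≈ 6.76 kJ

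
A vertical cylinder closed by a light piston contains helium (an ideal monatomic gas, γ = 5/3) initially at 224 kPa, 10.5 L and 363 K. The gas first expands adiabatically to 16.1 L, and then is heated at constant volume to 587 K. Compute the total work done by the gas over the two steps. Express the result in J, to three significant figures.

Step 1 (adiabatic): W = (P₁V₁ − P₂V₂)/(γ−1) = (2352 − 1769)/0.667 = 874.8 J.
Step 2 (isochoric): W = 0 (constant volume).
W_total = 874.8 + 0 = 874.8 J.

W_total ≈ 875 J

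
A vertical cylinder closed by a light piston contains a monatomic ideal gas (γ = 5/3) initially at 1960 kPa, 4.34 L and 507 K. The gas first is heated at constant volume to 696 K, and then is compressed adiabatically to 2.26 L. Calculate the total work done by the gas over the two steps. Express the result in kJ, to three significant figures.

Step 1 (isochoric): W = 0 (constant volume).
After step 1: P = 2691 kPa (V unchanged).
Step 2 (adiabatic): W = (P₁V₁ − P₂V₂)/(γ−1) = (11677 − 18041)/0.667 = -9546 J.
W_total = 0 − 9546 = -9546 J.

W_total ≈ -9.55 kJ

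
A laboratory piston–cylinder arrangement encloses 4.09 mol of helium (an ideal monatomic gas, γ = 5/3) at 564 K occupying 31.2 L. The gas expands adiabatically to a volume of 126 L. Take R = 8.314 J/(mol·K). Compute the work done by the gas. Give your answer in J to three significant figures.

Adiabatic: TV^(γ−1) = const with γ = 5/3.
T₂ = T₁ (V₁/V₂)^(γ−1) = 564 × (31.2/126)^0.667 = 564 × 0.3943 = 222.4 K.
W_by = nCᵥ(T₁ − T₂) = (4.09)(12.47)(564 − 222.4) = 17424 J.

W ≈ 17400 J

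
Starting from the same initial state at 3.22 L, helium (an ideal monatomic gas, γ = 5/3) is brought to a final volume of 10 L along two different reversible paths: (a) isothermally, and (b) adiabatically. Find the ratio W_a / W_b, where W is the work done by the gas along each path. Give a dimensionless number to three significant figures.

Path (a) isothermal: W = P₁V₁ ln(V₂/V₁) → W_a/(P₁V₁) = 1.133.
Path (b) adiabatic: W = P₁V₁(1 − (V₁/V₂)^(γ−1))/(γ−1) → W_b/(P₁V₁) = 0.7953.
W_a / W_b = 1.133 / 0.7953 = 1.425.

W_a / W_b ≈ 1.42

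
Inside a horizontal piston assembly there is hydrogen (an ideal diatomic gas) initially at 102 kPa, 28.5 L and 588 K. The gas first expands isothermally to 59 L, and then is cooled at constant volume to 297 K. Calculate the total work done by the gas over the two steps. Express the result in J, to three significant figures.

Step 1 (isothermal): W = P₁V₁ ln(V₂/V₁) = (2907) ln(59/28.5) = 2115 J.
Step 2 (isochoric): W = 0 (constant volume).
W_total = 2115 + 0 = 2115 J.

W_total ≈ 2120 J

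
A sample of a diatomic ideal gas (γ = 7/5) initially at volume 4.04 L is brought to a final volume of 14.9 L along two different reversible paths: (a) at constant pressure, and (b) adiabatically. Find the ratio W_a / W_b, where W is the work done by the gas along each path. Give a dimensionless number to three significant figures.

Path (a) isobaric: W = P₁(V₂ − V₁) → W_a/(P₁V₁) = 2.688.
Path (b) adiabatic: W = P₁V₁(1 − (V₁/V₂)^(γ−1))/(γ−1) → W_b/(P₁V₁) = 1.017.
W_a / W_b = 2.688 / 1.017 = 2.644.

W_a / W_b ≈ 2.64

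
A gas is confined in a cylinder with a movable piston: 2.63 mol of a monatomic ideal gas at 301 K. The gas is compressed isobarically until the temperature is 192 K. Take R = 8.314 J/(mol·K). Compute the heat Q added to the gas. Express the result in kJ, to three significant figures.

Isobaric: W = nRΔT = (2.63)(8.314)(-109) = -2383 J.
ΔU = nCᵥΔT with Cᵥ = 3R/2: ΔU = (2.63)(12.47)(-109) = -3575 J.
Q = ΔU + W = -3575 − 2383 = -5958 J.

Q ≈ -5.96 kJ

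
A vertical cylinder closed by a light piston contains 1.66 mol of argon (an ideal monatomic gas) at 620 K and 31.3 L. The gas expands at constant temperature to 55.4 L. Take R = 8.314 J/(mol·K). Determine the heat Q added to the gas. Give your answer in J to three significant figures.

Isothermal ⇒ ΔU = 0, so Q = W = nRT ln(V₂/V₁).
Q = (1.66)(8.314)(620) ln(55.4/31.3) = 8557 × 0.571 = 4886 J.

Q ≈ 4890 J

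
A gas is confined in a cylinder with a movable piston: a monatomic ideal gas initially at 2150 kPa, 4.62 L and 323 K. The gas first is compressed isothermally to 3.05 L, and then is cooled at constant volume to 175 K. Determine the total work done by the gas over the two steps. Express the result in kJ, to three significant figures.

Step 1 (isothermal): W = P₁V₁ ln(V₂/V₁) = (9933) ln(3.05/4.62) = -4125 J.
Step 2 (isochoric): W = 0 (constant volume).
W_total = -4125 + 0 = -4125 J.

W_total ≈ -4.12 kJ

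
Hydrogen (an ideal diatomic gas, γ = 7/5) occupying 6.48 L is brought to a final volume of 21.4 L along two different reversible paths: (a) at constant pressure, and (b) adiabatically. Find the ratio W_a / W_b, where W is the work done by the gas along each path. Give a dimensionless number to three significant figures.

W_a / W_b ≈ 2.42

Path (a) isobaric: W = P₁(V₂ − V₁) → W_a/(P₁V₁) = 2.302.
Path (b) adiabatic: W = P₁V₁(1 − (V₁/V₂)^(γ−1))/(γ−1) → W_b/(P₁V₁) = 0.9497.
W_a / W_b = 2.302 / 0.9497 = 2.424.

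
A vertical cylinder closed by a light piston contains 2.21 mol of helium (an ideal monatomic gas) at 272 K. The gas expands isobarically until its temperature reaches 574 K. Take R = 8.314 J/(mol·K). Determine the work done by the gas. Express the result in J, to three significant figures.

W ≈ 5550 J

Isobaric: W = P ΔV = nR ΔT.
W = (2.21)(8.314)(574 − 272) = 5549 J.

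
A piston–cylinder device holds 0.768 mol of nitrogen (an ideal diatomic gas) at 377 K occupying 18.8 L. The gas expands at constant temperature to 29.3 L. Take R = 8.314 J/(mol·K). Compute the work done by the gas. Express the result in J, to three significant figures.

W ≈ 1070 J

Isothermal: W = nRT ln(V₂/V₁).
W = (0.768)(8.314)(377) × ln(29.3/18.8)
  = 2407 × 0.4437
W_by_gas = 1068 J.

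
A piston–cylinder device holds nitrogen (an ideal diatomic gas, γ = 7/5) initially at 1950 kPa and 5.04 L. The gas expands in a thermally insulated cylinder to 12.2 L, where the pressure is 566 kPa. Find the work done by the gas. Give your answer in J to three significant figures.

W ≈ 7310 J

Adiabatic: W = (P₁V₁ − P₂V₂)/(γ − 1) with γ = 7/5.
P₁V₁ = 9828 J, P₂V₂ = 6905 J.
W = (9828 − 6905) / 0.4 = 7307 J.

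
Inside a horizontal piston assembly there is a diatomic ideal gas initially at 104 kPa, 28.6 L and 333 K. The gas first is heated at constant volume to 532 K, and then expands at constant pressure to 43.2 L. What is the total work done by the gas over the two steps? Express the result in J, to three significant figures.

W_total ≈ 2430 J

Step 1 (isochoric): W = 0 (constant volume).
After step 1: P = 166.2 kPa (V unchanged).
Step 2 (isobaric): W = PΔV = (166.2 kPa)(43.2 − 28.6 L) = 2426 J.
W_total = 0 + 2426 = 2426 J.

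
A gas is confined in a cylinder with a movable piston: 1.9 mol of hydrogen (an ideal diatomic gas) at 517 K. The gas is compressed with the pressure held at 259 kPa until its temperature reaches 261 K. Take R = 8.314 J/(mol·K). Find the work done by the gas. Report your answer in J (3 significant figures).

Isobaric: W = P ΔV = nR ΔT.
W = (1.9)(8.314)(261 − 517) = -4044 J.

W ≈ -4040 J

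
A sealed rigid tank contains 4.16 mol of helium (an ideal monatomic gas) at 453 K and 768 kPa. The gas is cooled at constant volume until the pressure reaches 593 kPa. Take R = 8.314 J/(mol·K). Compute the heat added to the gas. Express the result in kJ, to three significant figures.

Constant volume ⇒ W = 0, so Q = ΔU = nCᵥΔT with Cᵥ = 3R/2 = 12.47 J/(mol·K).
At constant V, T₂/T₁ = P₂/P₁ ⇒ ΔT = T₁(P₂/P₁ − 1) = 453·(593/768 − 1) = -103.2 K.
ΔU = (4.16)(12.47)(-103.2) = -5355 J.

Q ≈ -5.36 kJ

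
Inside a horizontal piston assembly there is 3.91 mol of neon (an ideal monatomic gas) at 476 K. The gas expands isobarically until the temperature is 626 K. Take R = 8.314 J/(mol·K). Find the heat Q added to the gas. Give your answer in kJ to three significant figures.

Q ≈ 12.2 kJ

Isobaric: W = nRΔT = (3.91)(8.314)(150) = 4876 J.
ΔU = nCᵥΔT with Cᵥ = 3R/2: ΔU = (3.91)(12.47)(150) = 7314 J.
Q = ΔU + W = 7314 + 4876 = 12190 J.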